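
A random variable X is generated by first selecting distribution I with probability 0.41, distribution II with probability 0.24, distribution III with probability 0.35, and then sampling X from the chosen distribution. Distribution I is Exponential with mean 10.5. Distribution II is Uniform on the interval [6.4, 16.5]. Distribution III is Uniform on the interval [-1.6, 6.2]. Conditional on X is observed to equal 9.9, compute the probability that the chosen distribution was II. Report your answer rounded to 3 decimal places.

0.610

Likelihoods f(9.9 | ·): I: 0.0370965; II: 0.0990099; III: 0.
Posterior ∝ prior × likelihood. Numerator for II: 0.24·0.0990099 = 0.0237624.
Normalizing constant: 0.41·0.0370965 + 0.24·0.0990099 + 0.35·0 = 0.0389719.
P(II | observation) = 0.0237624 / 0.0389719 = 0.60973.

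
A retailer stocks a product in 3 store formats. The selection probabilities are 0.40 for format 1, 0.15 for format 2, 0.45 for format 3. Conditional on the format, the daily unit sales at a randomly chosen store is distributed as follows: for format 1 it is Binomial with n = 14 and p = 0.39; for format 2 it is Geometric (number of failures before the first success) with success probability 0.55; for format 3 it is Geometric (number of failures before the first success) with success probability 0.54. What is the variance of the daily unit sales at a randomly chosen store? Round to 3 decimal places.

7.380

Per component, 1: μ=5.46, E[X²]=33.1422; 2: μ=0.818182, E[X²]=2.15702; 3: μ=0.851852, E[X²]=2.30316.
E[X] = 0.4·5.46 + 0.15·0.818182 + 0.45·0.851852 = 2.69006.
E[X²] = 0.4·33.1422 + 0.15·2.15702 + 0.45·2.30316 = 14.6169.
Var(X) = E[X²] − (E[X])² = 14.6169 − 7.23643 = 7.38043.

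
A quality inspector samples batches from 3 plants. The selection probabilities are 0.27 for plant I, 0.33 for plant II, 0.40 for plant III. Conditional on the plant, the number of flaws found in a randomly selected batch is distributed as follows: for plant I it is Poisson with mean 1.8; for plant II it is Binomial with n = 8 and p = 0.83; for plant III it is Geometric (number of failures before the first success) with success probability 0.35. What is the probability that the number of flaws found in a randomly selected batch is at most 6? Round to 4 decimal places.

Conditional on each plant, P(X ≤ 6): I: 0.997431; II: 0.40572; III: 0.950978.
By total probability, P(X ≤ 6) = 0.27·0.997431 + 0.33·0.40572 + 0.4·0.950978 = 0.783585.

0.7836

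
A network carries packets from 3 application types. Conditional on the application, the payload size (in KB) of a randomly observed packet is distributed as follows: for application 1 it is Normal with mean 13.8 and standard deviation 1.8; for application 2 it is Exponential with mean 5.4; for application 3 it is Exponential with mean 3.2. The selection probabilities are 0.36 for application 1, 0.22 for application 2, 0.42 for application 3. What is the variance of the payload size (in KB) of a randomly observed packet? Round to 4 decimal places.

Per component, 1: μ=13.8, E[X²]=193.68; 2: μ=5.4, E[X²]=58.32; 3: μ=3.2, E[X²]=20.48.
E[X] = 0.36·13.8 + 0.22·5.4 + 0.42·3.2 = 7.5.
E[X²] = 0.36·193.68 + 0.22·58.32 + 0.42·20.48 = 91.1568.
Var(X) = E[X²] − (E[X])² = 91.1568 − 56.25 = 34.9068.

34.9068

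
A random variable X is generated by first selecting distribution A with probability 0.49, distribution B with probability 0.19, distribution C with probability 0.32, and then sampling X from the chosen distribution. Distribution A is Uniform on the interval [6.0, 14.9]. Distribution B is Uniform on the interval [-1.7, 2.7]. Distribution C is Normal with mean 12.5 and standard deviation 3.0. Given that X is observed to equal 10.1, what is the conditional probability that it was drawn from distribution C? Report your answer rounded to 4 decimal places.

0.3595

Likelihoods f(10.1 | ·): A: 0.11236; B: 0; C: 0.0965639.
Posterior ∝ prior × likelihood. Numerator for C: 0.32·0.0965639 = 0.0309004.
Normalizing constant: 0.49·0.11236 + 0.19·0 + 0.32·0.0965639 = 0.0859566.
P(C | observation) = 0.0309004 / 0.0859566 = 0.359489.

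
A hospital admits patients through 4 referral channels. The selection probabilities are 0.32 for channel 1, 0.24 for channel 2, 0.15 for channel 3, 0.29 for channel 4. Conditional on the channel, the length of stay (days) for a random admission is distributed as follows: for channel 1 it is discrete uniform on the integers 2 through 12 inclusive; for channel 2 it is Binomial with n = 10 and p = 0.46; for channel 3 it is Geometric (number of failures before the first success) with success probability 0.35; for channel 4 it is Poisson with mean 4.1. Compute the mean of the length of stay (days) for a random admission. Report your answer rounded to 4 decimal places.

4.8116

Component means — 1: 7; 2: 4.6; 3: 1.85714; 4: 4.1.
E[X] = 0.32·7 + 0.24·4.6 + 0.15·1.85714 + 0.29·4.1 = 4.81157.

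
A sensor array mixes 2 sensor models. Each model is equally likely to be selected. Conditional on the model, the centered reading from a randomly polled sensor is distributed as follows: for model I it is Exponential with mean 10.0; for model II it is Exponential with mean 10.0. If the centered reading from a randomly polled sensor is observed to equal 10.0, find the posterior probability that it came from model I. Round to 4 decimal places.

Likelihoods f(10.0 | ·): I: 0.0367879; II: 0.0367879.
Posterior ∝ prior × likelihood. Numerator for I: 0.5·0.0367879 = 0.018394.
Normalizing constant: 0.5·0.0367879 + 0.5·0.0367879 = 0.0367879.
P(I | observation) = 0.018394 / 0.0367879 = 0.5.

0.5000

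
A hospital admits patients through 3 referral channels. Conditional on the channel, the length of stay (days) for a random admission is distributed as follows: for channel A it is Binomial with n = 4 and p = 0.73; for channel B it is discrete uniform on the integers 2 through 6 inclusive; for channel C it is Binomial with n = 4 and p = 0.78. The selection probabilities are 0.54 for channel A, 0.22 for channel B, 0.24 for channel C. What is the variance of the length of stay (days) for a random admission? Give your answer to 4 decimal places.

1.2151

Per component, A: μ=2.92, E[X²]=9.3148; B: μ=4, E[X²]=18; C: μ=3.12, E[X²]=10.4208.
E[X] = 0.54·2.92 + 0.22·4 + 0.24·3.12 = 3.2056.
E[X²] = 0.54·9.3148 + 0.22·18 + 0.24·10.4208 = 11.491.
Var(X) = E[X²] − (E[X])² = 11.491 − 10.2759 = 1.21511.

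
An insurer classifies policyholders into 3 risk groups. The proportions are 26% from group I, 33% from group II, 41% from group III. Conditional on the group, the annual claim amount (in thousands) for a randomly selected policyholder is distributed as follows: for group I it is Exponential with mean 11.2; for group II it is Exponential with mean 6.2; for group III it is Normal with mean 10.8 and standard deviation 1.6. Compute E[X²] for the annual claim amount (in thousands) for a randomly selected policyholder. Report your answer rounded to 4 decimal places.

For each component E[X²] = Var + (mean)², giving I: 250.88; II: 76.88; III: 119.2.
Overall E[X²] = 0.26·250.88 + 0.33·76.88 + 0.41·119.2 = 139.471.

139.4712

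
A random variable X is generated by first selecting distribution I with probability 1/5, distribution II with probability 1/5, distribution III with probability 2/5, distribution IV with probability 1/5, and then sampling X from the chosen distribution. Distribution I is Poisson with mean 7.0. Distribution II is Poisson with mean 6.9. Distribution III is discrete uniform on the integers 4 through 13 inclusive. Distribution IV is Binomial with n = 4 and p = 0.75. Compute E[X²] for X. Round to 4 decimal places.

For each component E[X²] = Var + (mean)², giving I: 56; II: 54.51; III: 80.5; IV: 9.75.
Overall E[X²] = 0.2·56 + 0.2·54.51 + 0.4·80.5 + 0.2·9.75 = 56.252.

56.2520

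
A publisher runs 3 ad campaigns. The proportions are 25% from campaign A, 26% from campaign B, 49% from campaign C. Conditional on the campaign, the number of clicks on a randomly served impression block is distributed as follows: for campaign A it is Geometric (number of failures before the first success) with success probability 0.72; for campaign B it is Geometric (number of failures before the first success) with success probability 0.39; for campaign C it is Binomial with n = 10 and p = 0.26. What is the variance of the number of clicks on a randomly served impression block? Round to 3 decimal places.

2.946

Per component, A: μ=0.388889, E[X²]=0.691358; B: μ=1.5641, E[X²]=6.45694; C: μ=2.6, E[X²]=8.684.
E[X] = 0.25·0.388889 + 0.26·1.5641 + 0.49·2.6 = 1.77789.
E[X²] = 0.25·0.691358 + 0.26·6.45694 + 0.49·8.684 = 6.1068.
Var(X) = E[X²] − (E[X])² = 6.1068 − 3.16089 = 2.94591.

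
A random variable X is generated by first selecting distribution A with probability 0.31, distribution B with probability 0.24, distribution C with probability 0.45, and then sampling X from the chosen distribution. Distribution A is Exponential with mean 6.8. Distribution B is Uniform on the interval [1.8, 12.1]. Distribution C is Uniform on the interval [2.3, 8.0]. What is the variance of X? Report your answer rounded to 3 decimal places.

18.406

Per component, A: μ=6.8, E[X²]=92.48; B: μ=6.95, E[X²]=57.1433; C: μ=5.15, E[X²]=29.23.
E[X] = 0.31·6.8 + 0.24·6.95 + 0.45·5.15 = 6.0935.
E[X²] = 0.31·92.48 + 0.24·57.1433 + 0.45·29.23 = 55.5367.
Var(X) = E[X²] − (E[X])² = 55.5367 − 37.1307 = 18.406.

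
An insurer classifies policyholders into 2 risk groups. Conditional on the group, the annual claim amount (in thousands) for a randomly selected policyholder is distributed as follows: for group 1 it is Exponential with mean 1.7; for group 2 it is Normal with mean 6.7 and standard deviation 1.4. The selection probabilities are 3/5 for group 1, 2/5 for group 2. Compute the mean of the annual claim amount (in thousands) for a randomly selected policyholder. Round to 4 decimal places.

Component means — 1: 1.7; 2: 6.7.
E[X] = 0.6·1.7 + 0.4·6.7 = 3.7.

3.7000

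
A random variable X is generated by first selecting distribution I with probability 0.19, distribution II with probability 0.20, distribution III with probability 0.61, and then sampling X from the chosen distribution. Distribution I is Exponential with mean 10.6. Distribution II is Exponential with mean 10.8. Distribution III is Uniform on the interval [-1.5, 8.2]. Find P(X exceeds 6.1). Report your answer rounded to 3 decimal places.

0.353

Conditional on each component, P(X > 6.1): I: 0.56244; II: 0.568465; III: 0.216495.
By total probability, P(X > 6.1) = 0.19·0.56244 + 0.2·0.568465 + 0.61·0.216495 = 0.352618.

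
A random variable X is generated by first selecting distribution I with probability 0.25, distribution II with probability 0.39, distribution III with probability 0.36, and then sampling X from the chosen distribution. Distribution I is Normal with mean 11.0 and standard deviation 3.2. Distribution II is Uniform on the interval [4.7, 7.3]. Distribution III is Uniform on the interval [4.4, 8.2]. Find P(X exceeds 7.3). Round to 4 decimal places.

0.3043

Conditional on each component, P(X > 7.3): I: 0.876211; II: 0; III: 0.236842.
By total probability, P(X > 7.3) = 0.25·0.876211 + 0.39·0 + 0.36·0.236842 = 0.304316.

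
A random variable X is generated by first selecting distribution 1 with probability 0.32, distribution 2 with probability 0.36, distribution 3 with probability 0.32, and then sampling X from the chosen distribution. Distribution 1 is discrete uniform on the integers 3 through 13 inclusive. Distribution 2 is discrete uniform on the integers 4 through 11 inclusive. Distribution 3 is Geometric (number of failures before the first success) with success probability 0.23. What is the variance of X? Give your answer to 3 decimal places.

Per component, 1: μ=8, E[X²]=74; 2: μ=7.5, E[X²]=61.5; 3: μ=3.34783, E[X²]=25.7637.
E[X] = 0.32·8 + 0.36·7.5 + 0.32·3.34783 = 6.3313.
E[X²] = 0.32·74 + 0.36·61.5 + 0.32·25.7637 = 54.0644.
Var(X) = E[X²] − (E[X])² = 54.0644 − 40.0854 = 13.979.

13.979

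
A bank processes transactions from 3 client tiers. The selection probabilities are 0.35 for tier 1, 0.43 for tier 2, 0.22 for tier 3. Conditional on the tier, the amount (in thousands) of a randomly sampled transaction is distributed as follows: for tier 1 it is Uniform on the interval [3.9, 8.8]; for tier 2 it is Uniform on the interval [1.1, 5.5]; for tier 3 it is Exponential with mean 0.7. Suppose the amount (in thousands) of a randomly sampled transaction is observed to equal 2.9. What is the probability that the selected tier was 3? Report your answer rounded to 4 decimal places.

0.0486

Likelihoods f(2.9 | ·): 1: 0; 2: 0.227273; 3: 0.022682.
Posterior ∝ prior × likelihood. Numerator for 3: 0.22·0.022682 = 0.00499005.
Normalizing constant: 0.35·0 + 0.43·0.227273 + 0.22·0.022682 = 0.102717.
P(3 | observation) = 0.00499005 / 0.102717 = 0.0485804.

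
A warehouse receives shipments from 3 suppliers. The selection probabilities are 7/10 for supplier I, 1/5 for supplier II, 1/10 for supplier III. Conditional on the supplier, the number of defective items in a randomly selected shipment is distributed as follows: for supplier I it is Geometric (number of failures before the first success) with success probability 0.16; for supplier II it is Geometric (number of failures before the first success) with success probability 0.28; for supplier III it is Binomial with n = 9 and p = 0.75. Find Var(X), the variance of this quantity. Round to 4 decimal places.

Per component, I: μ=5.25, E[X²]=60.375; II: μ=2.57143, E[X²]=15.7959; III: μ=6.75, E[X²]=47.25.
E[X] = 0.7·5.25 + 0.2·2.57143 + 0.1·6.75 = 4.86429.
E[X²] = 0.7·60.375 + 0.2·15.7959 + 0.1·47.25 = 50.1467.
Var(X) = E[X²] − (E[X])² = 50.1467 − 23.6613 = 26.4854.

26.4854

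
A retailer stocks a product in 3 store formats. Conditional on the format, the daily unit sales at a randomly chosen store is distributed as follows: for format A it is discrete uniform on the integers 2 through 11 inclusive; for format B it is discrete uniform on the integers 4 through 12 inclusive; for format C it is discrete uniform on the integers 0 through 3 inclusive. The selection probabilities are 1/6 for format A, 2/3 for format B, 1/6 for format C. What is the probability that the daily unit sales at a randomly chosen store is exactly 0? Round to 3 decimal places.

0.042

Conditional on each format, P(X = 0): A: 0; B: 0; C: 0.25.
By total probability, P(X = 0) = 0.166667·0 + 0.666667·0 + 0.166667·0.25 = 0.0416667.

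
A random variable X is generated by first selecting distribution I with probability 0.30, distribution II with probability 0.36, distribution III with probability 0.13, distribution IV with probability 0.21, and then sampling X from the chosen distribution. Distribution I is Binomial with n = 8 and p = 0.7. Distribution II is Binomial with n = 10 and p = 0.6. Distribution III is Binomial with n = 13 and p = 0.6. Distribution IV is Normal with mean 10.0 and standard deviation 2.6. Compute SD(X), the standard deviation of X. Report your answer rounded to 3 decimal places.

2.472

Per component, I: μ=5.6, E[X²]=33.04; II: μ=6, E[X²]=38.4; III: μ=7.8, E[X²]=63.96; IV: μ=10, E[X²]=106.76.
E[X] = 0.3·5.6 + 0.36·6 + 0.13·7.8 + 0.21·10 = 6.954.
E[X²] = 0.3·33.04 + 0.36·38.4 + 0.13·63.96 + 0.21·106.76 = 54.4704.
Var(X) = E[X²] − (E[X])² = 54.4704 − 48.3581 = 6.11228.
SD(X) = √6.11228 = 2.4723.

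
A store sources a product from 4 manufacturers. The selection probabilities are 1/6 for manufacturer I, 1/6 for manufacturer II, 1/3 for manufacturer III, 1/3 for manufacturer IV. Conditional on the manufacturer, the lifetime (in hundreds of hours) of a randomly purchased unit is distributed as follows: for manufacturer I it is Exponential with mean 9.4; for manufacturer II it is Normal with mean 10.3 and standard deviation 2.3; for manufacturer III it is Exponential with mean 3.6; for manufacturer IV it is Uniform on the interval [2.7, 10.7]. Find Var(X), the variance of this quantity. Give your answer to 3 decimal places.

Per component, I: μ=9.4, E[X²]=176.72; II: μ=10.3, E[X²]=111.38; III: μ=3.6, E[X²]=25.92; IV: μ=6.7, E[X²]=50.2233.
E[X] = 0.166667·9.4 + 0.166667·10.3 + 0.333333·3.6 + 0.333333·6.7 = 6.71667.
E[X²] = 0.166667·176.72 + 0.166667·111.38 + 0.333333·25.92 + 0.333333·50.2233 = 73.3978.
Var(X) = E[X²] − (E[X])² = 73.3978 − 45.1136 = 28.2842.

28.284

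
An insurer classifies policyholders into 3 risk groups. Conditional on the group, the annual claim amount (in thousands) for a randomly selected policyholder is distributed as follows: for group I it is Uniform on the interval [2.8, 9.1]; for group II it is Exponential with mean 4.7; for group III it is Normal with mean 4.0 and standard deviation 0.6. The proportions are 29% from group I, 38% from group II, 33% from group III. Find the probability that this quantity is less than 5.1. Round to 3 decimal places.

Conditional on each group, P(X < 5.1): I: 0.365079; II: 0.662134; III: 0.966623.
By total probability, P(X < 5.1) = 0.29·0.365079 + 0.38·0.662134 + 0.33·0.966623 = 0.67647.

0.676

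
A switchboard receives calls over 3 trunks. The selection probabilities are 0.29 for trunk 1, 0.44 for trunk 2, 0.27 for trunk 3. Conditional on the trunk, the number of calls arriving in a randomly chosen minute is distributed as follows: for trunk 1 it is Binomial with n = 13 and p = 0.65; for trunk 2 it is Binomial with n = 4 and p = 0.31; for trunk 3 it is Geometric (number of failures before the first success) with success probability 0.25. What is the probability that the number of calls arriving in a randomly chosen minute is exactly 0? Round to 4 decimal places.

Conditional on each trunk, P(X = 0): 1: 1.18273e-06; 2: 0.226671; 3: 0.25.
By total probability, P(X = 0) = 0.29·1.18273e-06 + 0.44·0.226671 + 0.27·0.25 = 0.167236.

0.1672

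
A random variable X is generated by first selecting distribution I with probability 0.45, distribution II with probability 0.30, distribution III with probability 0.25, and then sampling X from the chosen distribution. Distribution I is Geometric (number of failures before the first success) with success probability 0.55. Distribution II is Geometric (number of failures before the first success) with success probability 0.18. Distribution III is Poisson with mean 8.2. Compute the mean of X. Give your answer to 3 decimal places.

Component means — I: 0.818182; II: 4.55556; III: 8.2.
E[X] = 0.45·0.818182 + 0.3·4.55556 + 0.25·8.2 = 3.78485.

3.785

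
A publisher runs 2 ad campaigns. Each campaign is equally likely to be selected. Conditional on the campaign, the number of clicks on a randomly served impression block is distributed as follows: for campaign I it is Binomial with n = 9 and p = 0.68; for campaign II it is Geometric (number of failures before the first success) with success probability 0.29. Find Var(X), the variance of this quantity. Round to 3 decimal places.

Per component, I: μ=6.12, E[X²]=39.4128; II: μ=2.44828, E[X²]=14.4364.
E[X] = 0.5·6.12 + 0.5·2.44828 = 4.28414.
E[X²] = 0.5·39.4128 + 0.5·14.4364 = 26.9246.
Var(X) = E[X²] − (E[X])² = 26.9246 − 18.3538 = 8.57075.

8.571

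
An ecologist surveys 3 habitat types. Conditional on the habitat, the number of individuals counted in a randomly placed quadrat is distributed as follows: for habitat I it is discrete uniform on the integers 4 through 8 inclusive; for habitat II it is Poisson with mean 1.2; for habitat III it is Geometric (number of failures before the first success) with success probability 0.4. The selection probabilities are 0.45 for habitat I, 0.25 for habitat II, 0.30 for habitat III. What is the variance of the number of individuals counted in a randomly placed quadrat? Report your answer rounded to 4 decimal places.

7.6575

Per component, I: μ=6, E[X²]=38; II: μ=1.2, E[X²]=2.64; III: μ=1.5, E[X²]=6.
E[X] = 0.45·6 + 0.25·1.2 + 0.3·1.5 = 3.45.
E[X²] = 0.45·38 + 0.25·2.64 + 0.3·6 = 19.56.
Var(X) = E[X²] − (E[X])² = 19.56 − 11.9025 = 7.6575.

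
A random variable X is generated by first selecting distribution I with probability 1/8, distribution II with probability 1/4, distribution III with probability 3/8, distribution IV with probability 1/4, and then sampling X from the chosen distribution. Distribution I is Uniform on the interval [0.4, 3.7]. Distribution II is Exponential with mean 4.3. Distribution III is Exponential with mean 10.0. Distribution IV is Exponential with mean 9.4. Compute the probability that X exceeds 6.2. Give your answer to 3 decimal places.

0.390

Conditional on each component, P(X > 6.2): I: 0; II: 0.236487; III: 0.537944; IV: 0.517071.
By total probability, P(X > 6.2) = 0.125·0 + 0.25·0.236487 + 0.375·0.537944 + 0.25·0.517071 = 0.390119.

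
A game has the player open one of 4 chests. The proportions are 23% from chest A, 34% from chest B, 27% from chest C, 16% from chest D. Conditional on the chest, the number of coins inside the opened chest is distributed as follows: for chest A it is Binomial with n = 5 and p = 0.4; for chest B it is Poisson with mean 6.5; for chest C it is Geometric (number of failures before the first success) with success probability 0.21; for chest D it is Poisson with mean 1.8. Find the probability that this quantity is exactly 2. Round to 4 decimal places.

0.1685

Conditional on each chest, P(X = 2): A: 0.3456; B: 0.0317602; C: 0.131061; D: 0.267784.
By total probability, P(X = 2) = 0.23·0.3456 + 0.34·0.0317602 + 0.27·0.131061 + 0.16·0.267784 = 0.168518.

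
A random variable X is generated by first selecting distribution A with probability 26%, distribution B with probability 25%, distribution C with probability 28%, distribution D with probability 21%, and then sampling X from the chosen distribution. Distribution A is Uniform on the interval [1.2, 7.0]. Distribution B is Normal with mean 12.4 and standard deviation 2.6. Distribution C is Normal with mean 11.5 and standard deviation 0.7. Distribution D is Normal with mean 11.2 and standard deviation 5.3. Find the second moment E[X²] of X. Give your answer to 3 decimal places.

114.638

For each component E[X²] = Var + (mean)², giving A: 19.6133; B: 160.52; C: 132.74; D: 153.53.
Overall E[X²] = 0.26·19.6133 + 0.25·160.52 + 0.28·132.74 + 0.21·153.53 = 114.638.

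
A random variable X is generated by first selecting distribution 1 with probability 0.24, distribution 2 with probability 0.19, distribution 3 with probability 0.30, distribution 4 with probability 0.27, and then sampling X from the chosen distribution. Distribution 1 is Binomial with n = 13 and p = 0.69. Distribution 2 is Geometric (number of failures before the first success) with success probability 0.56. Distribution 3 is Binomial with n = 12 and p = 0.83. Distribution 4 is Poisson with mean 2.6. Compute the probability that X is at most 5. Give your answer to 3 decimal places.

0.451

Conditional on each component, P(X ≤ 5): 1: 0.0223247; 2: 0.992744; 3: 0.00145988; 4: 0.950963.
By total probability, P(X ≤ 5) = 0.24·0.0223247 + 0.19·0.992744 + 0.3·0.00145988 + 0.27·0.950963 = 0.451177.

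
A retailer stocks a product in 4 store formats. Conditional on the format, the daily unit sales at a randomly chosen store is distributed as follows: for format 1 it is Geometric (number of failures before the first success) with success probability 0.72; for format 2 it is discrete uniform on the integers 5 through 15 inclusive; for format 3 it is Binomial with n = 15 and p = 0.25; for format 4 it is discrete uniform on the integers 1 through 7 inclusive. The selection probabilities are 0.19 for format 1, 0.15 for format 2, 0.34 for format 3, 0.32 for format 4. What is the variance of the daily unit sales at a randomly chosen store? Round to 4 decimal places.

11.7211

Per component, 1: μ=0.388889, E[X²]=0.691358; 2: μ=10, E[X²]=110; 3: μ=3.75, E[X²]=16.875; 4: μ=4, E[X²]=20.
E[X] = 0.19·0.388889 + 0.15·10 + 0.34·3.75 + 0.32·4 = 4.12889.
E[X²] = 0.19·0.691358 + 0.15·110 + 0.34·16.875 + 0.32·20 = 28.7689.
Var(X) = E[X²] − (E[X])² = 28.7689 − 17.0477 = 11.7211.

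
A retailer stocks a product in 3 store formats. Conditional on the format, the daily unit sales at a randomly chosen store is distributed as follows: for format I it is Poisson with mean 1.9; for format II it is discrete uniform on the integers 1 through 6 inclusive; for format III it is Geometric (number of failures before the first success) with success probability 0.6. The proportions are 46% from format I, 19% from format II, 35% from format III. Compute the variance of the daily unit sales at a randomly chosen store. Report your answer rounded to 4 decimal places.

2.8195

Per component, I: μ=1.9, E[X²]=5.51; II: μ=3.5, E[X²]=15.1667; III: μ=0.666667, E[X²]=1.55556.
E[X] = 0.46·1.9 + 0.19·3.5 + 0.35·0.666667 = 1.77233.
E[X²] = 0.46·5.51 + 0.19·15.1667 + 0.35·1.55556 = 5.96071.
Var(X) = E[X²] − (E[X])² = 5.96071 − 3.14117 = 2.81955.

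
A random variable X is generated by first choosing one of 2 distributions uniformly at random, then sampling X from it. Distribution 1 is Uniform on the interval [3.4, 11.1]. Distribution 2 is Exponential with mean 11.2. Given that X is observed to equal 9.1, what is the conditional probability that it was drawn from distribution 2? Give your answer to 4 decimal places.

0.2338

Likelihoods f(9.1 | ·): 1: 0.12987; 2: 0.0396203.
Posterior ∝ prior × likelihood. Numerator for 2: 0.5·0.0396203 = 0.0198101.
Normalizing constant: 0.5·0.12987 + 0.5·0.0396203 = 0.0847452.
P(2 | observation) = 0.0198101 / 0.0847452 = 0.233761.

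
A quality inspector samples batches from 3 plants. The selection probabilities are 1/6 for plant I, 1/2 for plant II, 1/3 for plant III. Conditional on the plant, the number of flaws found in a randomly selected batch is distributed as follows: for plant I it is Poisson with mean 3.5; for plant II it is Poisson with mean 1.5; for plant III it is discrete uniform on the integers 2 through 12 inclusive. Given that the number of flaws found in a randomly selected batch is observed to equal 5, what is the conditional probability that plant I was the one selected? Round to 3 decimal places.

0.371

Likelihoods P(X=5 | ·): I: 0.132169; II: 0.01412; III: 0.0909091.
Posterior ∝ prior × likelihood. Numerator for I: 0.166667·0.132169 = 0.0220281.
Normalizing constant: 0.166667·0.132169 + 0.5·0.01412 + 0.333333·0.0909091 = 0.0593911.
P(I | observation) = 0.0220281 / 0.0593911 = 0.370899.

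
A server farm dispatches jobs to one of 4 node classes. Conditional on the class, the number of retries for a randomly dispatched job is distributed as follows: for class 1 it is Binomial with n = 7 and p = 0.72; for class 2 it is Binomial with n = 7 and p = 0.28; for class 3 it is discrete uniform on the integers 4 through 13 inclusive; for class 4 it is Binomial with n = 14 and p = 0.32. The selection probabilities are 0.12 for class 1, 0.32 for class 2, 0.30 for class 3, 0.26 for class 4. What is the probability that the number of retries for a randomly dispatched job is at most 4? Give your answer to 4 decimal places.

0.5150

Conditional on each class, P(X ≤ 4): 1: 0.308073; 2: 0.9787; 3: 0.1; 4: 0.51872.
By total probability, P(X ≤ 4) = 0.12·0.308073 + 0.32·0.9787 + 0.3·0.1 + 0.26·0.51872 = 0.51502.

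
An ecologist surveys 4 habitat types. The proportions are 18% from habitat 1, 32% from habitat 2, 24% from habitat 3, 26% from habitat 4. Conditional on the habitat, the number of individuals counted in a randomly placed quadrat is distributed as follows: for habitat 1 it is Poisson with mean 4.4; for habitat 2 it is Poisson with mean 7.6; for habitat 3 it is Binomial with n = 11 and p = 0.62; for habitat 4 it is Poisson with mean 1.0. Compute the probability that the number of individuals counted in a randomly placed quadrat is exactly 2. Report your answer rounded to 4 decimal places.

Conditional on each habitat, P(X = 2): 1: 0.118845; 2: 0.014453; 3: 0.003493; 4: 0.18394.
By total probability, P(X = 2) = 0.18·0.118845 + 0.32·0.014453 + 0.24·0.003493 + 0.26·0.18394 = 0.0746797.

0.0747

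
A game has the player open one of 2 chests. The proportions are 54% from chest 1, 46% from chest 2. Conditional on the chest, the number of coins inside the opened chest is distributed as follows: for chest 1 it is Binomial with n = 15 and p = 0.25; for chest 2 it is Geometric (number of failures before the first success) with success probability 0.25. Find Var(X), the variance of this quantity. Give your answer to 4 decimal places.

Per component, 1: μ=3.75, E[X²]=16.875; 2: μ=3, E[X²]=21.
E[X] = 0.54·3.75 + 0.46·3 = 3.405.
E[X²] = 0.54·16.875 + 0.46·21 = 18.7725.
Var(X) = E[X²] − (E[X])² = 18.7725 − 11.594 = 7.17847.

7.1785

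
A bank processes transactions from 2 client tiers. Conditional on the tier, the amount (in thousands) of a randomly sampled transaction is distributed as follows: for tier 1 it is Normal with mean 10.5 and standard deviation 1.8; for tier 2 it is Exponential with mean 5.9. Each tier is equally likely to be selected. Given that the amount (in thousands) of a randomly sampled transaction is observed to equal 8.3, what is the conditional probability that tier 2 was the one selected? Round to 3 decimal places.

0.283

Likelihoods f(8.3 | ·): 1: 0.105016; 2: 0.0415137.
Posterior ∝ prior × likelihood. Numerator for 2: 0.5·0.0415137 = 0.0207568.
Normalizing constant: 0.5·0.105016 + 0.5·0.0415137 = 0.073265.
P(2 | observation) = 0.0207568 / 0.073265 = 0.283312.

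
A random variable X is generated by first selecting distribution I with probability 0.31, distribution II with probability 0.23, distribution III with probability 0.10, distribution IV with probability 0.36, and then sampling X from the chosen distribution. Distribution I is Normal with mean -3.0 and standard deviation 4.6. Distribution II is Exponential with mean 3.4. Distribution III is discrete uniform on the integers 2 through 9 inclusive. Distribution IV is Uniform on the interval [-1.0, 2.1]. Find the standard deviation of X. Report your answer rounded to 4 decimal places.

Per component, I: μ=-3, E[X²]=30.16; II: μ=3.4, E[X²]=23.12; III: μ=5.5, E[X²]=35.5; IV: μ=0.55, E[X²]=1.10333.
E[X] = 0.31·-3 + 0.23·3.4 + 0.1·5.5 + 0.36·0.55 = 0.6.
E[X²] = 0.31·30.16 + 0.23·23.12 + 0.1·35.5 + 0.36·1.10333 = 18.6144.
Var(X) = E[X²] − (E[X])² = 18.6144 − 0.36 = 18.2544.
SD(X) = √18.2544 = 4.27252.

4.2725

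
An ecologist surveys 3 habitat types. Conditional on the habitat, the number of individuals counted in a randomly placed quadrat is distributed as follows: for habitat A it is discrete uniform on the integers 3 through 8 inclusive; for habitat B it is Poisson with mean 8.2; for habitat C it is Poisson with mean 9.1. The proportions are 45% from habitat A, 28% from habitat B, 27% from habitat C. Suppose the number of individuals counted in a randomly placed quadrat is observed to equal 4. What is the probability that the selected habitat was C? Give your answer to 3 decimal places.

Likelihoods P(X=4 | ·): A: 0.166667; B: 0.0517404; C: 0.0319062.
Posterior ∝ prior × likelihood. Numerator for C: 0.27·0.0319062 = 0.00861466.
Normalizing constant: 0.45·0.166667 + 0.28·0.0517404 + 0.27·0.0319062 = 0.098102.
P(C | observation) = 0.00861466 / 0.098102 = 0.0878134.

0.088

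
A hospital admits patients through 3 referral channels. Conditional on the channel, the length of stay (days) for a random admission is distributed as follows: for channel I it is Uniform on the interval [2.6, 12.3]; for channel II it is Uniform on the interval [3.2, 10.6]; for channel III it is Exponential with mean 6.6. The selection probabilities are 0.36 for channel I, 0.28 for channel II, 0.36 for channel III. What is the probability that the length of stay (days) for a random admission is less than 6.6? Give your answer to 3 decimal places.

0.505

Conditional on each channel, P(X < 6.6): I: 0.412371; II: 0.459459; III: 0.632121.
By total probability, P(X < 6.6) = 0.36·0.412371 + 0.28·0.459459 + 0.36·0.632121 = 0.504666.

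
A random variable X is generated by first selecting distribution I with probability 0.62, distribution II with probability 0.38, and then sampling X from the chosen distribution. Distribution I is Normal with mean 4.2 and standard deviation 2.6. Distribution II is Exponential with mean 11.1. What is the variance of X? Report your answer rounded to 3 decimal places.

Per component, I: μ=4.2, E[X²]=24.4; II: μ=11.1, E[X²]=246.42.
E[X] = 0.62·4.2 + 0.38·11.1 = 6.822.
E[X²] = 0.62·24.4 + 0.38·246.42 = 108.768.
Var(X) = E[X²] − (E[X])² = 108.768 − 46.5397 = 62.2279.

62.228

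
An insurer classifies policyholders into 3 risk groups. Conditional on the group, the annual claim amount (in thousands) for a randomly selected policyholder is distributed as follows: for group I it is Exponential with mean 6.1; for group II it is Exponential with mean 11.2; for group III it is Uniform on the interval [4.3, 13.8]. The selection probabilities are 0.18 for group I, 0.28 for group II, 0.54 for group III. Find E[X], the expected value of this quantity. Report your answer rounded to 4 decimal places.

Component means — I: 6.1; II: 11.2; III: 9.05.
E[X] = 0.18·6.1 + 0.28·11.2 + 0.54·9.05 = 9.121.

9.1210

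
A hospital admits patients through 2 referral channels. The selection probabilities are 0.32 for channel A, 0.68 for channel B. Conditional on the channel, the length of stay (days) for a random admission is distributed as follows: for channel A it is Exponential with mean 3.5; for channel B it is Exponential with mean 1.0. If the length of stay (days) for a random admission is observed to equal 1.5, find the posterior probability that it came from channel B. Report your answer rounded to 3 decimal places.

0.718

Likelihoods f(1.5 | ·): A: 0.186125; B: 0.22313.
Posterior ∝ prior × likelihood. Numerator for B: 0.68·0.22313 = 0.151729.
Normalizing constant: 0.32·0.186125 + 0.68·0.22313 = 0.211289.
P(B | observation) = 0.151729 / 0.211289 = 0.71811.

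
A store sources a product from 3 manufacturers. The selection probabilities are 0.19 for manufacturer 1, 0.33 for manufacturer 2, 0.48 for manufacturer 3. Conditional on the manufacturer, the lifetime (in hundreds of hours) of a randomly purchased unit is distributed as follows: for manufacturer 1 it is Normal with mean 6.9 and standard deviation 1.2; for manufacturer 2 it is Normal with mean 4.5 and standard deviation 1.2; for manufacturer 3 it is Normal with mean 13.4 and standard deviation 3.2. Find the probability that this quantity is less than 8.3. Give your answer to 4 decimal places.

0.5233

Conditional on each manufacturer, P(X < 8.3): 1: 0.878327; 2: 0.999229; 3: 0.055496.
By total probability, P(X < 8.3) = 0.19·0.878327 + 0.33·0.999229 + 0.48·0.055496 = 0.523266.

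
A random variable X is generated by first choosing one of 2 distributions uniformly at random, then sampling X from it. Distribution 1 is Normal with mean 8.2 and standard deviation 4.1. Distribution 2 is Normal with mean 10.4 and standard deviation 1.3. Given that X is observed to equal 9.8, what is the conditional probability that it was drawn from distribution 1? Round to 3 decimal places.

Likelihoods f(9.8 | ·): 1: 0.0901689; 2: 0.275874.
Posterior ∝ prior × likelihood. Numerator for 1: 0.5·0.0901689 = 0.0450845.
Normalizing constant: 0.5·0.0901689 + 0.5·0.275874 = 0.183021.
P(1 | observation) = 0.0450845 / 0.183021 = 0.246334.

0.246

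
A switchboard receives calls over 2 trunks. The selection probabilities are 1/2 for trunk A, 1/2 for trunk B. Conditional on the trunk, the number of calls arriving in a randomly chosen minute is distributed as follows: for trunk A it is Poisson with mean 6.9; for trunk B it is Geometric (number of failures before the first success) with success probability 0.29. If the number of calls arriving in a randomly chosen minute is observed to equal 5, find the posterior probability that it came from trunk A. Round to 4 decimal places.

0.7151

Likelihoods P(X=5 | ·): A: 0.131351; B: 0.0523227.
Posterior ∝ prior × likelihood. Numerator for A: 0.5·0.131351 = 0.0656753.
Normalizing constant: 0.5·0.131351 + 0.5·0.0523227 = 0.0918367.
P(A | observation) = 0.0656753 / 0.0918367 = 0.715132.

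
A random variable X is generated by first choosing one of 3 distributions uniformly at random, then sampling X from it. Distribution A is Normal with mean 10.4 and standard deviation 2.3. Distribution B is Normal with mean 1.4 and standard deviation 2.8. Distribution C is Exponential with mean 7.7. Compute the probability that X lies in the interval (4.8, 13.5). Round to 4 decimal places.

0.4596

Conditional on each component, P(4.8 < X < 13.5): A: 0.903692; B: 0.112312; C: 0.36292.
By total probability, P(4.8 < X < 13.5) = 0.333333·0.903692 + 0.333333·0.112312 + 0.333333·0.36292 = 0.459641.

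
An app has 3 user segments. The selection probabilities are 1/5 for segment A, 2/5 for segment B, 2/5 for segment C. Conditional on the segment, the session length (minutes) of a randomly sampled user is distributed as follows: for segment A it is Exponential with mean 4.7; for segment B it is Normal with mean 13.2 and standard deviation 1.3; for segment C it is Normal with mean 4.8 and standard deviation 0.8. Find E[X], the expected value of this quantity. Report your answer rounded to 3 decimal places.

8.140

Component means — A: 4.7; B: 13.2; C: 4.8.
E[X] = 0.2·4.7 + 0.4·13.2 + 0.4·4.8 = 8.14.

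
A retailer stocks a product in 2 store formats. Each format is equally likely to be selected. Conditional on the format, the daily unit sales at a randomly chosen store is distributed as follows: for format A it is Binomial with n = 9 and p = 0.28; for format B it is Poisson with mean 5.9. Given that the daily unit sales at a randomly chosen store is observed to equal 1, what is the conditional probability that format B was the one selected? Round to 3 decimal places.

0.082

Likelihoods P(X=1 | ·): A: 0.181995; B: 0.0161627.
Posterior ∝ prior × likelihood. Numerator for B: 0.5·0.0161627 = 0.00808136.
Normalizing constant: 0.5·0.181995 + 0.5·0.0161627 = 0.0990791.
P(B | observation) = 0.00808136 / 0.0990791 = 0.0815648.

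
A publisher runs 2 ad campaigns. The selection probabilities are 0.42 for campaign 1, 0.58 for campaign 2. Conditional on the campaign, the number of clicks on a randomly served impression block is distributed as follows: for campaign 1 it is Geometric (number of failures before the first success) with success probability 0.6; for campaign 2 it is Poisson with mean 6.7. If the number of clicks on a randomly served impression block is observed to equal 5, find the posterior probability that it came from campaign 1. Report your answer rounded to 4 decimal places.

0.0311

Likelihoods P(X=5 | ·): 1: 0.006144; 2: 0.13849.
Posterior ∝ prior × likelihood. Numerator for 1: 0.42·0.006144 = 0.00258048.
Normalizing constant: 0.42·0.006144 + 0.58·0.13849 = 0.0829049.
P(1 | observation) = 0.00258048 / 0.0829049 = 0.0311258.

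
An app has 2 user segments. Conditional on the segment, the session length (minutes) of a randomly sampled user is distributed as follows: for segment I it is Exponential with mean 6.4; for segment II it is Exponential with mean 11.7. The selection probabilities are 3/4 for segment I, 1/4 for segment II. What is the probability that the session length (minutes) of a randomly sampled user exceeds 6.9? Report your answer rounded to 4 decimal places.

0.3938

Conditional on each segment, P(X > 6.9): I: 0.340233; II: 0.554469.
By total probability, P(X > 6.9) = 0.75·0.340233 + 0.25·0.554469 = 0.393792.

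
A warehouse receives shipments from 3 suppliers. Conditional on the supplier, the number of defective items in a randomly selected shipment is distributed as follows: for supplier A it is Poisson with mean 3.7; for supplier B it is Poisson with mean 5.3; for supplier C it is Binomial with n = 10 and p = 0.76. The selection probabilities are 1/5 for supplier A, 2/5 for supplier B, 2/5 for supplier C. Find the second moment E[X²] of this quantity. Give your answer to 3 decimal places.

40.668

For each component E[X²] = Var + (mean)², giving A: 17.39; B: 33.39; C: 59.584.
Overall E[X²] = 0.2·17.39 + 0.4·33.39 + 0.4·59.584 = 40.6676.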